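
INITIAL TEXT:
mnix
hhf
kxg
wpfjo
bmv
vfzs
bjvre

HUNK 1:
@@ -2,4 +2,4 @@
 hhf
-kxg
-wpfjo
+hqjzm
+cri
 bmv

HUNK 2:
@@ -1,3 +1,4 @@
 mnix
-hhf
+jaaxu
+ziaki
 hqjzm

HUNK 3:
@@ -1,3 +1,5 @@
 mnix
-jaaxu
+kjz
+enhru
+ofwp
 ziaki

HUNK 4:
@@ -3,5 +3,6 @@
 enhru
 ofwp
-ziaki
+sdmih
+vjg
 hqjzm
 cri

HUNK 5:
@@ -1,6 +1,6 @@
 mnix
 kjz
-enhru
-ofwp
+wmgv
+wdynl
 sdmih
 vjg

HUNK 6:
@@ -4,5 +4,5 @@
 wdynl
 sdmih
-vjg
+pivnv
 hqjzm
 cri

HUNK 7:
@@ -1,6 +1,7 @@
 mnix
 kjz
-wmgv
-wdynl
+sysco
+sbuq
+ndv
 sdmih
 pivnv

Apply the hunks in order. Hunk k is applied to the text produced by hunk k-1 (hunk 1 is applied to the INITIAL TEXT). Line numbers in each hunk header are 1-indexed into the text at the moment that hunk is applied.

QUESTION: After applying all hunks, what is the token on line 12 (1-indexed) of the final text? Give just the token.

Hunk 1: at line 2 remove [kxg,wpfjo] add [hqjzm,cri] -> 7 lines: mnix hhf hqjzm cri bmv vfzs bjvre
Hunk 2: at line 1 remove [hhf] add [jaaxu,ziaki] -> 8 lines: mnix jaaxu ziaki hqjzm cri bmv vfzs bjvre
Hunk 3: at line 1 remove [jaaxu] add [kjz,enhru,ofwp] -> 10 lines: mnix kjz enhru ofwp ziaki hqjzm cri bmv vfzs bjvre
Hunk 4: at line 3 remove [ziaki] add [sdmih,vjg] -> 11 lines: mnix kjz enhru ofwp sdmih vjg hqjzm cri bmv vfzs bjvre
Hunk 5: at line 1 remove [enhru,ofwp] add [wmgv,wdynl] -> 11 lines: mnix kjz wmgv wdynl sdmih vjg hqjzm cri bmv vfzs bjvre
Hunk 6: at line 4 remove [vjg] add [pivnv] -> 11 lines: mnix kjz wmgv wdynl sdmih pivnv hqjzm cri bmv vfzs bjvre
Hunk 7: at line 1 remove [wmgv,wdynl] add [sysco,sbuq,ndv] -> 12 lines: mnix kjz sysco sbuq ndv sdmih pivnv hqjzm cri bmv vfzs bjvre
Final line 12: bjvre

Answer: bjvre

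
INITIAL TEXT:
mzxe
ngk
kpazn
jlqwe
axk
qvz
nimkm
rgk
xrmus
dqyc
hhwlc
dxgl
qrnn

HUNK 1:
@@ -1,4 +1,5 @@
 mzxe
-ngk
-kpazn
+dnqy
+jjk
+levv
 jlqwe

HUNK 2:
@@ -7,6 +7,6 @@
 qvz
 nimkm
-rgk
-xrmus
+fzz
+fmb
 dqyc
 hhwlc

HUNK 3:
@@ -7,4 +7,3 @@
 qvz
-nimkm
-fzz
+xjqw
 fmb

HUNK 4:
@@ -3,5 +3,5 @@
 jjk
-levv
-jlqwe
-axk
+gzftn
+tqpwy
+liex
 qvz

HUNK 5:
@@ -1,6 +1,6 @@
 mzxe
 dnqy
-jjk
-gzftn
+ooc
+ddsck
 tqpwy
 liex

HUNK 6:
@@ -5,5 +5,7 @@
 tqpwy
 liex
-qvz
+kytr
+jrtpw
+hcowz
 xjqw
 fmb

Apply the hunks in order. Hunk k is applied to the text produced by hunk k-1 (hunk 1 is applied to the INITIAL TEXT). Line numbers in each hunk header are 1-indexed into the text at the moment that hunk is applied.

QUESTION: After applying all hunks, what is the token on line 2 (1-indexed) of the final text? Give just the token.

Answer: dnqy

Derivation:
Hunk 1: at line 1 remove [ngk,kpazn] add [dnqy,jjk,levv] -> 14 lines: mzxe dnqy jjk levv jlqwe axk qvz nimkm rgk xrmus dqyc hhwlc dxgl qrnn
Hunk 2: at line 7 remove [rgk,xrmus] add [fzz,fmb] -> 14 lines: mzxe dnqy jjk levv jlqwe axk qvz nimkm fzz fmb dqyc hhwlc dxgl qrnn
Hunk 3: at line 7 remove [nimkm,fzz] add [xjqw] -> 13 lines: mzxe dnqy jjk levv jlqwe axk qvz xjqw fmb dqyc hhwlc dxgl qrnn
Hunk 4: at line 3 remove [levv,jlqwe,axk] add [gzftn,tqpwy,liex] -> 13 lines: mzxe dnqy jjk gzftn tqpwy liex qvz xjqw fmb dqyc hhwlc dxgl qrnn
Hunk 5: at line 1 remove [jjk,gzftn] add [ooc,ddsck] -> 13 lines: mzxe dnqy ooc ddsck tqpwy liex qvz xjqw fmb dqyc hhwlc dxgl qrnn
Hunk 6: at line 5 remove [qvz] add [kytr,jrtpw,hcowz] -> 15 lines: mzxe dnqy ooc ddsck tqpwy liex kytr jrtpw hcowz xjqw fmb dqyc hhwlc dxgl qrnn
Final line 2: dnqy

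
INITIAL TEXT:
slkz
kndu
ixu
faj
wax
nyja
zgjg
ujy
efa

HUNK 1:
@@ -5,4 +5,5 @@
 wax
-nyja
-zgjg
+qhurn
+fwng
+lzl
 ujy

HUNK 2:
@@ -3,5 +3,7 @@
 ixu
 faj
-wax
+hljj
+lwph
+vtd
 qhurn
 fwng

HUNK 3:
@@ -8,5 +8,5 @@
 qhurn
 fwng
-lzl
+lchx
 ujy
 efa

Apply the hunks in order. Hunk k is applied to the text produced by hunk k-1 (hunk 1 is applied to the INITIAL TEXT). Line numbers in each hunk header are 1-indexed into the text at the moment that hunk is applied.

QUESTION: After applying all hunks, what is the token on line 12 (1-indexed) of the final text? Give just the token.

Answer: efa

Derivation:
Hunk 1: at line 5 remove [nyja,zgjg] add [qhurn,fwng,lzl] -> 10 lines: slkz kndu ixu faj wax qhurn fwng lzl ujy efa
Hunk 2: at line 3 remove [wax] add [hljj,lwph,vtd] -> 12 lines: slkz kndu ixu faj hljj lwph vtd qhurn fwng lzl ujy efa
Hunk 3: at line 8 remove [lzl] add [lchx] -> 12 lines: slkz kndu ixu faj hljj lwph vtd qhurn fwng lchx ujy efa
Final line 12: efa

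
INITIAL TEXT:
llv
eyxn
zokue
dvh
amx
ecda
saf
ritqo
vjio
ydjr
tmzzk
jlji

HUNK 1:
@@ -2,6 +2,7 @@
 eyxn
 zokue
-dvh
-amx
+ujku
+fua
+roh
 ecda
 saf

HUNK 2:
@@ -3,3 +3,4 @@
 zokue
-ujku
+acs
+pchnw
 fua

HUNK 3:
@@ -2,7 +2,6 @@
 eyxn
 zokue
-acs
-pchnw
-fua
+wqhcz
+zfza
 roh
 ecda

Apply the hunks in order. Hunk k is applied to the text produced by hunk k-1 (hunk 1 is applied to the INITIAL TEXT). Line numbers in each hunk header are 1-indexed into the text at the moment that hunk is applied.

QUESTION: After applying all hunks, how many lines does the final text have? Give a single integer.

Answer: 13

Derivation:
Hunk 1: at line 2 remove [dvh,amx] add [ujku,fua,roh] -> 13 lines: llv eyxn zokue ujku fua roh ecda saf ritqo vjio ydjr tmzzk jlji
Hunk 2: at line 3 remove [ujku] add [acs,pchnw] -> 14 lines: llv eyxn zokue acs pchnw fua roh ecda saf ritqo vjio ydjr tmzzk jlji
Hunk 3: at line 2 remove [acs,pchnw,fua] add [wqhcz,zfza] -> 13 lines: llv eyxn zokue wqhcz zfza roh ecda saf ritqo vjio ydjr tmzzk jlji
Final line count: 13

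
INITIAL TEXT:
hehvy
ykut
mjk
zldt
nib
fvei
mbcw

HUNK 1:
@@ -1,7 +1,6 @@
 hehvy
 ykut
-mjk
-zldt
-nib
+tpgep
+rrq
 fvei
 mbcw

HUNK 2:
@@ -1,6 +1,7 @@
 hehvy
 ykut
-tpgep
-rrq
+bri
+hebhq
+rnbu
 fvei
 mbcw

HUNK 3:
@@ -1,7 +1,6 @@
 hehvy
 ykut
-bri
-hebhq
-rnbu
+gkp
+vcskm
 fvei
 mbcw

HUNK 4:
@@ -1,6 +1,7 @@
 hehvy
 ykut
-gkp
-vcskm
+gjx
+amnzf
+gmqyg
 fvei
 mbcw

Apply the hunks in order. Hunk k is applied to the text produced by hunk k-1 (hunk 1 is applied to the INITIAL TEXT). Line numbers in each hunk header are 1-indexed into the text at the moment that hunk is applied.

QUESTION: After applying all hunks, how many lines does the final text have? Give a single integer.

Hunk 1: at line 1 remove [mjk,zldt,nib] add [tpgep,rrq] -> 6 lines: hehvy ykut tpgep rrq fvei mbcw
Hunk 2: at line 1 remove [tpgep,rrq] add [bri,hebhq,rnbu] -> 7 lines: hehvy ykut bri hebhq rnbu fvei mbcw
Hunk 3: at line 1 remove [bri,hebhq,rnbu] add [gkp,vcskm] -> 6 lines: hehvy ykut gkp vcskm fvei mbcw
Hunk 4: at line 1 remove [gkp,vcskm] add [gjx,amnzf,gmqyg] -> 7 lines: hehvy ykut gjx amnzf gmqyg fvei mbcw
Final line count: 7

Answer: 7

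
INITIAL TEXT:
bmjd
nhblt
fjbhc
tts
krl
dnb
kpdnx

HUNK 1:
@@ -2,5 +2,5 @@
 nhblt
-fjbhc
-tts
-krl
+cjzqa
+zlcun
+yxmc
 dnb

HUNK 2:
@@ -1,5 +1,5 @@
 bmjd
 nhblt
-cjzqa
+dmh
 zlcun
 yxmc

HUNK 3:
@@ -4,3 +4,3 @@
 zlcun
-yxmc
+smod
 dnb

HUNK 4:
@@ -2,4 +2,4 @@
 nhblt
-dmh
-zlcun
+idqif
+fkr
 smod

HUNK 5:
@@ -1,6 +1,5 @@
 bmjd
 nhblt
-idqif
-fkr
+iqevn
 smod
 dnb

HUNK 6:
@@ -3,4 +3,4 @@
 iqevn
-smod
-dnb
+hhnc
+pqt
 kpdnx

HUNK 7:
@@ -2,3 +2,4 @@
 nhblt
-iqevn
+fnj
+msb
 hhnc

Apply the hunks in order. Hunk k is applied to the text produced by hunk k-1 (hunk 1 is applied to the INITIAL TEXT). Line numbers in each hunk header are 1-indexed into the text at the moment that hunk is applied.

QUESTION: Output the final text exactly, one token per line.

Answer: bmjd
nhblt
fnj
msb
hhnc
pqt
kpdnx

Derivation:
Hunk 1: at line 2 remove [fjbhc,tts,krl] add [cjzqa,zlcun,yxmc] -> 7 lines: bmjd nhblt cjzqa zlcun yxmc dnb kpdnx
Hunk 2: at line 1 remove [cjzqa] add [dmh] -> 7 lines: bmjd nhblt dmh zlcun yxmc dnb kpdnx
Hunk 3: at line 4 remove [yxmc] add [smod] -> 7 lines: bmjd nhblt dmh zlcun smod dnb kpdnx
Hunk 4: at line 2 remove [dmh,zlcun] add [idqif,fkr] -> 7 lines: bmjd nhblt idqif fkr smod dnb kpdnx
Hunk 5: at line 1 remove [idqif,fkr] add [iqevn] -> 6 lines: bmjd nhblt iqevn smod dnb kpdnx
Hunk 6: at line 3 remove [smod,dnb] add [hhnc,pqt] -> 6 lines: bmjd nhblt iqevn hhnc pqt kpdnx
Hunk 7: at line 2 remove [iqevn] add [fnj,msb] -> 7 lines: bmjd nhblt fnj msb hhnc pqt kpdnx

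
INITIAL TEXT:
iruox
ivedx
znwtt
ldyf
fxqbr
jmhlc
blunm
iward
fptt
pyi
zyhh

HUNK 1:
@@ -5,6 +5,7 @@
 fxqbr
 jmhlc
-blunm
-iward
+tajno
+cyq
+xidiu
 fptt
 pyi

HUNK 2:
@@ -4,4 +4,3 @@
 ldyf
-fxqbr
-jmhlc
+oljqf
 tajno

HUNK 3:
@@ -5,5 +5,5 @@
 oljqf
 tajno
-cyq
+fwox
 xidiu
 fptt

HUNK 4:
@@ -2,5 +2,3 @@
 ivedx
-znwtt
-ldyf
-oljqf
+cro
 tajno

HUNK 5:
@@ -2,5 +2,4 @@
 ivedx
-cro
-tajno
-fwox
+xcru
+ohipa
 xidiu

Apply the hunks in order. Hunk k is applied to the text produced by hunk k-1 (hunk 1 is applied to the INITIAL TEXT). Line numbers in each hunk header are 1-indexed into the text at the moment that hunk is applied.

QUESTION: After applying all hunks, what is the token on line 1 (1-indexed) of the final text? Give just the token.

Hunk 1: at line 5 remove [blunm,iward] add [tajno,cyq,xidiu] -> 12 lines: iruox ivedx znwtt ldyf fxqbr jmhlc tajno cyq xidiu fptt pyi zyhh
Hunk 2: at line 4 remove [fxqbr,jmhlc] add [oljqf] -> 11 lines: iruox ivedx znwtt ldyf oljqf tajno cyq xidiu fptt pyi zyhh
Hunk 3: at line 5 remove [cyq] add [fwox] -> 11 lines: iruox ivedx znwtt ldyf oljqf tajno fwox xidiu fptt pyi zyhh
Hunk 4: at line 2 remove [znwtt,ldyf,oljqf] add [cro] -> 9 lines: iruox ivedx cro tajno fwox xidiu fptt pyi zyhh
Hunk 5: at line 2 remove [cro,tajno,fwox] add [xcru,ohipa] -> 8 lines: iruox ivedx xcru ohipa xidiu fptt pyi zyhh
Final line 1: iruox

Answer: iruox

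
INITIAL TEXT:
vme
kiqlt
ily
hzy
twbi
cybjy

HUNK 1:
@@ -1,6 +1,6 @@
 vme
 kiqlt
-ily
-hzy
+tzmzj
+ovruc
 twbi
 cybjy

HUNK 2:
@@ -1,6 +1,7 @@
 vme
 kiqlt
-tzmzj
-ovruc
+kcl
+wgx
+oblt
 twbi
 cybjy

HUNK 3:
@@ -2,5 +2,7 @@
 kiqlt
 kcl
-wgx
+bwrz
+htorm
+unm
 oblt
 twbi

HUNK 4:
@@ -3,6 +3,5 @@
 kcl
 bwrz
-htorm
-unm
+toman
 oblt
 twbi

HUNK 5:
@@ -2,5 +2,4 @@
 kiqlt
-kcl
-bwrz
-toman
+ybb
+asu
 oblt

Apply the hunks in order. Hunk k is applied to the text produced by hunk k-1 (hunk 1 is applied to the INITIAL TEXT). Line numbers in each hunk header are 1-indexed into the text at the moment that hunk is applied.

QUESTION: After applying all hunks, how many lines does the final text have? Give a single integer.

Hunk 1: at line 1 remove [ily,hzy] add [tzmzj,ovruc] -> 6 lines: vme kiqlt tzmzj ovruc twbi cybjy
Hunk 2: at line 1 remove [tzmzj,ovruc] add [kcl,wgx,oblt] -> 7 lines: vme kiqlt kcl wgx oblt twbi cybjy
Hunk 3: at line 2 remove [wgx] add [bwrz,htorm,unm] -> 9 lines: vme kiqlt kcl bwrz htorm unm oblt twbi cybjy
Hunk 4: at line 3 remove [htorm,unm] add [toman] -> 8 lines: vme kiqlt kcl bwrz toman oblt twbi cybjy
Hunk 5: at line 2 remove [kcl,bwrz,toman] add [ybb,asu] -> 7 lines: vme kiqlt ybb asu oblt twbi cybjy
Final line count: 7

Answer: 7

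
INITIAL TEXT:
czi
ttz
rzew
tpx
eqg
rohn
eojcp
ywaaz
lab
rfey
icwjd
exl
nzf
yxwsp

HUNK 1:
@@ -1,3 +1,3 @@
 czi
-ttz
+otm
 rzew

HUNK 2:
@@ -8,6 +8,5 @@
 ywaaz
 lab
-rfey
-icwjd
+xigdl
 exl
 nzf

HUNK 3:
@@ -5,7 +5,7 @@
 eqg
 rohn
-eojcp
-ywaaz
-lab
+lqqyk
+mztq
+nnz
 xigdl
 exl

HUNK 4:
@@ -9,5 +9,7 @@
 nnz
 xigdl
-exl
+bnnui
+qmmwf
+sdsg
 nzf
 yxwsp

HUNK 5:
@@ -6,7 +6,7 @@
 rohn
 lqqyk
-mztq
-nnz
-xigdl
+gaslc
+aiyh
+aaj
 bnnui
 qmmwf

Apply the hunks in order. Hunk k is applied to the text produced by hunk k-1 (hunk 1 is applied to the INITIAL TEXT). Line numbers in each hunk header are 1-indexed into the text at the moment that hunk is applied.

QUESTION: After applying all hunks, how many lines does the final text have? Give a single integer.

Hunk 1: at line 1 remove [ttz] add [otm] -> 14 lines: czi otm rzew tpx eqg rohn eojcp ywaaz lab rfey icwjd exl nzf yxwsp
Hunk 2: at line 8 remove [rfey,icwjd] add [xigdl] -> 13 lines: czi otm rzew tpx eqg rohn eojcp ywaaz lab xigdl exl nzf yxwsp
Hunk 3: at line 5 remove [eojcp,ywaaz,lab] add [lqqyk,mztq,nnz] -> 13 lines: czi otm rzew tpx eqg rohn lqqyk mztq nnz xigdl exl nzf yxwsp
Hunk 4: at line 9 remove [exl] add [bnnui,qmmwf,sdsg] -> 15 lines: czi otm rzew tpx eqg rohn lqqyk mztq nnz xigdl bnnui qmmwf sdsg nzf yxwsp
Hunk 5: at line 6 remove [mztq,nnz,xigdl] add [gaslc,aiyh,aaj] -> 15 lines: czi otm rzew tpx eqg rohn lqqyk gaslc aiyh aaj bnnui qmmwf sdsg nzf yxwsp
Final line count: 15

Answer: 15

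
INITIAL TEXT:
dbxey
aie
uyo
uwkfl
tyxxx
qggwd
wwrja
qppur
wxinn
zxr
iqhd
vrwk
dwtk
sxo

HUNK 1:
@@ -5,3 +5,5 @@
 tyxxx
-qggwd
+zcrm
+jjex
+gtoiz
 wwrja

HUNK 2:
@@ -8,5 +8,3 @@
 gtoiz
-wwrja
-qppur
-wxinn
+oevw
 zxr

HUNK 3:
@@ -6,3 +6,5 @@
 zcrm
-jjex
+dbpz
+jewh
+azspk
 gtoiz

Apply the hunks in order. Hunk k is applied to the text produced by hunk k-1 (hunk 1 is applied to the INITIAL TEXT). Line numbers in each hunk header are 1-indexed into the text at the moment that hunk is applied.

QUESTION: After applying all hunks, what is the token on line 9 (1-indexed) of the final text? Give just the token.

Answer: azspk

Derivation:
Hunk 1: at line 5 remove [qggwd] add [zcrm,jjex,gtoiz] -> 16 lines: dbxey aie uyo uwkfl tyxxx zcrm jjex gtoiz wwrja qppur wxinn zxr iqhd vrwk dwtk sxo
Hunk 2: at line 8 remove [wwrja,qppur,wxinn] add [oevw] -> 14 lines: dbxey aie uyo uwkfl tyxxx zcrm jjex gtoiz oevw zxr iqhd vrwk dwtk sxo
Hunk 3: at line 6 remove [jjex] add [dbpz,jewh,azspk] -> 16 lines: dbxey aie uyo uwkfl tyxxx zcrm dbpz jewh azspk gtoiz oevw zxr iqhd vrwk dwtk sxo
Final line 9: azspk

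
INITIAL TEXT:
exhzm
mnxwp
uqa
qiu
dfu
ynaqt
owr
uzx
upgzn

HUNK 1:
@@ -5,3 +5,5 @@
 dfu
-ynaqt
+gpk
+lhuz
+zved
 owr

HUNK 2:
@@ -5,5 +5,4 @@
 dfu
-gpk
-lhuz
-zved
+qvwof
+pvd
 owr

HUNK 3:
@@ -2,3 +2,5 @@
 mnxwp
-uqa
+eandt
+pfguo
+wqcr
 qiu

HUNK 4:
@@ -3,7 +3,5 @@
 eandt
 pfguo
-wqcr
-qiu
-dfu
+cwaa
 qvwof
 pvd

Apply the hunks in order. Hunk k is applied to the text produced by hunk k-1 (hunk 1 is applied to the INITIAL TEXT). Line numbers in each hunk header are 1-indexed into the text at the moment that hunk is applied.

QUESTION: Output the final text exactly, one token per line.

Answer: exhzm
mnxwp
eandt
pfguo
cwaa
qvwof
pvd
owr
uzx
upgzn

Derivation:
Hunk 1: at line 5 remove [ynaqt] add [gpk,lhuz,zved] -> 11 lines: exhzm mnxwp uqa qiu dfu gpk lhuz zved owr uzx upgzn
Hunk 2: at line 5 remove [gpk,lhuz,zved] add [qvwof,pvd] -> 10 lines: exhzm mnxwp uqa qiu dfu qvwof pvd owr uzx upgzn
Hunk 3: at line 2 remove [uqa] add [eandt,pfguo,wqcr] -> 12 lines: exhzm mnxwp eandt pfguo wqcr qiu dfu qvwof pvd owr uzx upgzn
Hunk 4: at line 3 remove [wqcr,qiu,dfu] add [cwaa] -> 10 lines: exhzm mnxwp eandt pfguo cwaa qvwof pvd owr uzx upgzn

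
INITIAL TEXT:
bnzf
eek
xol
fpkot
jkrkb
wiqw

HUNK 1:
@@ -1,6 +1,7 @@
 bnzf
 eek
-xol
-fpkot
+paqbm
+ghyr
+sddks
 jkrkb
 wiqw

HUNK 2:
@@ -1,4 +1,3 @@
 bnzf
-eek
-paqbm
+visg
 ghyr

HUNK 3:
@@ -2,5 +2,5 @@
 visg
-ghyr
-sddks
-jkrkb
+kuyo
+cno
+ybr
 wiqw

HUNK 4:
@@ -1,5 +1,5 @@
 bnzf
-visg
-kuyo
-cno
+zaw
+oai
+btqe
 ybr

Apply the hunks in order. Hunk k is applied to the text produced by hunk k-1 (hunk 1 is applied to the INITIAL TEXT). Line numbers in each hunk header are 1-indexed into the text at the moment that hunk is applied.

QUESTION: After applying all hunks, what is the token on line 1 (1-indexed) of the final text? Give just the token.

Hunk 1: at line 1 remove [xol,fpkot] add [paqbm,ghyr,sddks] -> 7 lines: bnzf eek paqbm ghyr sddks jkrkb wiqw
Hunk 2: at line 1 remove [eek,paqbm] add [visg] -> 6 lines: bnzf visg ghyr sddks jkrkb wiqw
Hunk 3: at line 2 remove [ghyr,sddks,jkrkb] add [kuyo,cno,ybr] -> 6 lines: bnzf visg kuyo cno ybr wiqw
Hunk 4: at line 1 remove [visg,kuyo,cno] add [zaw,oai,btqe] -> 6 lines: bnzf zaw oai btqe ybr wiqw
Final line 1: bnzf

Answer: bnzf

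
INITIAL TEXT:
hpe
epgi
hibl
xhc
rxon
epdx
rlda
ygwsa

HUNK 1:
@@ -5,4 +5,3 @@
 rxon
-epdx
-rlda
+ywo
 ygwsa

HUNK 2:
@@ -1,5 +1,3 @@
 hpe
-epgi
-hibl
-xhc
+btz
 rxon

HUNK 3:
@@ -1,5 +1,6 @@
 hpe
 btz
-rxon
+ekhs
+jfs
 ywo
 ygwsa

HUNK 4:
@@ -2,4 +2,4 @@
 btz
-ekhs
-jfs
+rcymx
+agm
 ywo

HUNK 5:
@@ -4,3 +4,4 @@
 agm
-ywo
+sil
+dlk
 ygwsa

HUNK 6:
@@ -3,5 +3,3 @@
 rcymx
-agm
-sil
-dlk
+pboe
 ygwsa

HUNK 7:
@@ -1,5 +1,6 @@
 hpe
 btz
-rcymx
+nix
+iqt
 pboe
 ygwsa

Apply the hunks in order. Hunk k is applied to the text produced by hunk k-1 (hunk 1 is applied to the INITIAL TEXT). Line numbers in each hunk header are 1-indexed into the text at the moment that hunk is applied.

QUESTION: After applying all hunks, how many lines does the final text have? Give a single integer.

Hunk 1: at line 5 remove [epdx,rlda] add [ywo] -> 7 lines: hpe epgi hibl xhc rxon ywo ygwsa
Hunk 2: at line 1 remove [epgi,hibl,xhc] add [btz] -> 5 lines: hpe btz rxon ywo ygwsa
Hunk 3: at line 1 remove [rxon] add [ekhs,jfs] -> 6 lines: hpe btz ekhs jfs ywo ygwsa
Hunk 4: at line 2 remove [ekhs,jfs] add [rcymx,agm] -> 6 lines: hpe btz rcymx agm ywo ygwsa
Hunk 5: at line 4 remove [ywo] add [sil,dlk] -> 7 lines: hpe btz rcymx agm sil dlk ygwsa
Hunk 6: at line 3 remove [agm,sil,dlk] add [pboe] -> 5 lines: hpe btz rcymx pboe ygwsa
Hunk 7: at line 1 remove [rcymx] add [nix,iqt] -> 6 lines: hpe btz nix iqt pboe ygwsa
Final line count: 6

Answer: 6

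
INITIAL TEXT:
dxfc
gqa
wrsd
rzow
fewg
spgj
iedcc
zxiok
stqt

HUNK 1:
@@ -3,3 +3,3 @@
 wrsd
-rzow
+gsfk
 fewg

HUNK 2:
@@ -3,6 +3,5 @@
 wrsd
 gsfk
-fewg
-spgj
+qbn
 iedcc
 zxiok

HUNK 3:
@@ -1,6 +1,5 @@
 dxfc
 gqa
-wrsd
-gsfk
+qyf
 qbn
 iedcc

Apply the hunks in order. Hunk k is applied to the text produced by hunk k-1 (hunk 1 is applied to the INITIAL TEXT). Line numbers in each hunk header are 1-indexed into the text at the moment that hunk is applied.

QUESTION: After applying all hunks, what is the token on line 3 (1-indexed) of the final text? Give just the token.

Hunk 1: at line 3 remove [rzow] add [gsfk] -> 9 lines: dxfc gqa wrsd gsfk fewg spgj iedcc zxiok stqt
Hunk 2: at line 3 remove [fewg,spgj] add [qbn] -> 8 lines: dxfc gqa wrsd gsfk qbn iedcc zxiok stqt
Hunk 3: at line 1 remove [wrsd,gsfk] add [qyf] -> 7 lines: dxfc gqa qyf qbn iedcc zxiok stqt
Final line 3: qyf

Answer: qyf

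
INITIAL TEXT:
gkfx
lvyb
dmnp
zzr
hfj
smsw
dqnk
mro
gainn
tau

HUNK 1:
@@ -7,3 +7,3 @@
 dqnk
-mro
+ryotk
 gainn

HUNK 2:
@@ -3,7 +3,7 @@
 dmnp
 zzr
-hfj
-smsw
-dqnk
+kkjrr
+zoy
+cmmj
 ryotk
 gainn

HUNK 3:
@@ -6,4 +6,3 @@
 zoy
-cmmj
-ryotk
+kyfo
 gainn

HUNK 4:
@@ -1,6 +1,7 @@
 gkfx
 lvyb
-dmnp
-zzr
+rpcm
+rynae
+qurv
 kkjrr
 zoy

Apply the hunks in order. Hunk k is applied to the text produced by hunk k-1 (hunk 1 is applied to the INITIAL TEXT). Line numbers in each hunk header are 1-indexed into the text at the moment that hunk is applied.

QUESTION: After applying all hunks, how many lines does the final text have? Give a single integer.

Answer: 10

Derivation:
Hunk 1: at line 7 remove [mro] add [ryotk] -> 10 lines: gkfx lvyb dmnp zzr hfj smsw dqnk ryotk gainn tau
Hunk 2: at line 3 remove [hfj,smsw,dqnk] add [kkjrr,zoy,cmmj] -> 10 lines: gkfx lvyb dmnp zzr kkjrr zoy cmmj ryotk gainn tau
Hunk 3: at line 6 remove [cmmj,ryotk] add [kyfo] -> 9 lines: gkfx lvyb dmnp zzr kkjrr zoy kyfo gainn tau
Hunk 4: at line 1 remove [dmnp,zzr] add [rpcm,rynae,qurv] -> 10 lines: gkfx lvyb rpcm rynae qurv kkjrr zoy kyfo gainn tau
Final line count: 10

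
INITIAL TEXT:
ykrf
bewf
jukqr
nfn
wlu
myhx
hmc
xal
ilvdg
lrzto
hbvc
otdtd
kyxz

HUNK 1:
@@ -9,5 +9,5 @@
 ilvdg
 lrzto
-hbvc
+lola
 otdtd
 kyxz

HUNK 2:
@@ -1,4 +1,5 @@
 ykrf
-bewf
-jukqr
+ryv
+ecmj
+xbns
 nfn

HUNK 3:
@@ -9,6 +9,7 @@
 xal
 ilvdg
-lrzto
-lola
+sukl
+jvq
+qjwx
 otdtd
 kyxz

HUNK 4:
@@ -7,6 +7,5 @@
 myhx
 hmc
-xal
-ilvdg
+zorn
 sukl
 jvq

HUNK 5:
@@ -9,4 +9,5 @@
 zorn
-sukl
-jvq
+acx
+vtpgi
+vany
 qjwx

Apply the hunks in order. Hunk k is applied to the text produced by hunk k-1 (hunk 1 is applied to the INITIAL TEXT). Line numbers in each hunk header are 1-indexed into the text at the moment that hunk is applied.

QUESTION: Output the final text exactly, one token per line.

Answer: ykrf
ryv
ecmj
xbns
nfn
wlu
myhx
hmc
zorn
acx
vtpgi
vany
qjwx
otdtd
kyxz

Derivation:
Hunk 1: at line 9 remove [hbvc] add [lola] -> 13 lines: ykrf bewf jukqr nfn wlu myhx hmc xal ilvdg lrzto lola otdtd kyxz
Hunk 2: at line 1 remove [bewf,jukqr] add [ryv,ecmj,xbns] -> 14 lines: ykrf ryv ecmj xbns nfn wlu myhx hmc xal ilvdg lrzto lola otdtd kyxz
Hunk 3: at line 9 remove [lrzto,lola] add [sukl,jvq,qjwx] -> 15 lines: ykrf ryv ecmj xbns nfn wlu myhx hmc xal ilvdg sukl jvq qjwx otdtd kyxz
Hunk 4: at line 7 remove [xal,ilvdg] add [zorn] -> 14 lines: ykrf ryv ecmj xbns nfn wlu myhx hmc zorn sukl jvq qjwx otdtd kyxz
Hunk 5: at line 9 remove [sukl,jvq] add [acx,vtpgi,vany] -> 15 lines: ykrf ryv ecmj xbns nfn wlu myhx hmc zorn acx vtpgi vany qjwx otdtd kyxz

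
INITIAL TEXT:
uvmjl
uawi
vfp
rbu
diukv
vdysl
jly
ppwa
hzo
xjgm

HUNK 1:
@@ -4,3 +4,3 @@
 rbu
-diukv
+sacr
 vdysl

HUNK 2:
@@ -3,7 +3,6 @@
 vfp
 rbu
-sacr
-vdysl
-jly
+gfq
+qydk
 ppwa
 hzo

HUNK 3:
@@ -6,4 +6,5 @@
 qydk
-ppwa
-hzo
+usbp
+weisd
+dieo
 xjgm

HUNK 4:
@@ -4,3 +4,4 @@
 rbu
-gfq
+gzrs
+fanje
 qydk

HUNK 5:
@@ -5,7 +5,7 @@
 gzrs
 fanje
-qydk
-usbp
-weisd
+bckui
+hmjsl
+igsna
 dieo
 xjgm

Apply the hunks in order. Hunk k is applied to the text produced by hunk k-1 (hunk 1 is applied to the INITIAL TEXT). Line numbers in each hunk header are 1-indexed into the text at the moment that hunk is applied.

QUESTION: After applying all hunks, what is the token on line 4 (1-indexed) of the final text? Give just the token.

Answer: rbu

Derivation:
Hunk 1: at line 4 remove [diukv] add [sacr] -> 10 lines: uvmjl uawi vfp rbu sacr vdysl jly ppwa hzo xjgm
Hunk 2: at line 3 remove [sacr,vdysl,jly] add [gfq,qydk] -> 9 lines: uvmjl uawi vfp rbu gfq qydk ppwa hzo xjgm
Hunk 3: at line 6 remove [ppwa,hzo] add [usbp,weisd,dieo] -> 10 lines: uvmjl uawi vfp rbu gfq qydk usbp weisd dieo xjgm
Hunk 4: at line 4 remove [gfq] add [gzrs,fanje] -> 11 lines: uvmjl uawi vfp rbu gzrs fanje qydk usbp weisd dieo xjgm
Hunk 5: at line 5 remove [qydk,usbp,weisd] add [bckui,hmjsl,igsna] -> 11 lines: uvmjl uawi vfp rbu gzrs fanje bckui hmjsl igsna dieo xjgm
Final line 4: rbu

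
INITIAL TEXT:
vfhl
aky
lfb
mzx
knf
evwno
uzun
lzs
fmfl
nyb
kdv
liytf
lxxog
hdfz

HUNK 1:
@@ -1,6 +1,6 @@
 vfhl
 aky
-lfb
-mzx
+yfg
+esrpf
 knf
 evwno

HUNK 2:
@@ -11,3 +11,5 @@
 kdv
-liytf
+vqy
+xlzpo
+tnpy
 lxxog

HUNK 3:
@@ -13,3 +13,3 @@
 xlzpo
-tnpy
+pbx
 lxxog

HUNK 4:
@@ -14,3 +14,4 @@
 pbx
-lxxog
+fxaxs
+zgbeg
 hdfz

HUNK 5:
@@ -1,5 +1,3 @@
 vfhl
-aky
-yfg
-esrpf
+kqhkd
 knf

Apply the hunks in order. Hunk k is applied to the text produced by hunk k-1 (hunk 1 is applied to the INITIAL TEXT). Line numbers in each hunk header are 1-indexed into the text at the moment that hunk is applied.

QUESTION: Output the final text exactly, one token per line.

Answer: vfhl
kqhkd
knf
evwno
uzun
lzs
fmfl
nyb
kdv
vqy
xlzpo
pbx
fxaxs
zgbeg
hdfz

Derivation:
Hunk 1: at line 1 remove [lfb,mzx] add [yfg,esrpf] -> 14 lines: vfhl aky yfg esrpf knf evwno uzun lzs fmfl nyb kdv liytf lxxog hdfz
Hunk 2: at line 11 remove [liytf] add [vqy,xlzpo,tnpy] -> 16 lines: vfhl aky yfg esrpf knf evwno uzun lzs fmfl nyb kdv vqy xlzpo tnpy lxxog hdfz
Hunk 3: at line 13 remove [tnpy] add [pbx] -> 16 lines: vfhl aky yfg esrpf knf evwno uzun lzs fmfl nyb kdv vqy xlzpo pbx lxxog hdfz
Hunk 4: at line 14 remove [lxxog] add [fxaxs,zgbeg] -> 17 lines: vfhl aky yfg esrpf knf evwno uzun lzs fmfl nyb kdv vqy xlzpo pbx fxaxs zgbeg hdfz
Hunk 5: at line 1 remove [aky,yfg,esrpf] add [kqhkd] -> 15 lines: vfhl kqhkd knf evwno uzun lzs fmfl nyb kdv vqy xlzpo pbx fxaxs zgbeg hdfz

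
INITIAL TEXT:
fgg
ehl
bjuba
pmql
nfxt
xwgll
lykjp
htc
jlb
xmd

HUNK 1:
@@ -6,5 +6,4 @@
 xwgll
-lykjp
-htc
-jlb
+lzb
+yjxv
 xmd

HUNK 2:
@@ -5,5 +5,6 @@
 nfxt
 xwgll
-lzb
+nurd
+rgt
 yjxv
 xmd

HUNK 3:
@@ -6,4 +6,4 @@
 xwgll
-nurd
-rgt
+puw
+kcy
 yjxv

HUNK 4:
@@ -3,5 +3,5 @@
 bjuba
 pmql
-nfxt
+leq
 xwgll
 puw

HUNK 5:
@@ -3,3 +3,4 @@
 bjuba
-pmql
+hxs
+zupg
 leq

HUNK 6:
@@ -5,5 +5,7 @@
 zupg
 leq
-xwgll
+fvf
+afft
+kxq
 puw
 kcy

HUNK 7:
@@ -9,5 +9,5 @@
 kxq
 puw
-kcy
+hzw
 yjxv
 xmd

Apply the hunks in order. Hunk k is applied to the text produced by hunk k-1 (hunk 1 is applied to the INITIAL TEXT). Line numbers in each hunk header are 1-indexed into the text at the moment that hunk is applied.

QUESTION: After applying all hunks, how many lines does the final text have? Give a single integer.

Answer: 13

Derivation:
Hunk 1: at line 6 remove [lykjp,htc,jlb] add [lzb,yjxv] -> 9 lines: fgg ehl bjuba pmql nfxt xwgll lzb yjxv xmd
Hunk 2: at line 5 remove [lzb] add [nurd,rgt] -> 10 lines: fgg ehl bjuba pmql nfxt xwgll nurd rgt yjxv xmd
Hunk 3: at line 6 remove [nurd,rgt] add [puw,kcy] -> 10 lines: fgg ehl bjuba pmql nfxt xwgll puw kcy yjxv xmd
Hunk 4: at line 3 remove [nfxt] add [leq] -> 10 lines: fgg ehl bjuba pmql leq xwgll puw kcy yjxv xmd
Hunk 5: at line 3 remove [pmql] add [hxs,zupg] -> 11 lines: fgg ehl bjuba hxs zupg leq xwgll puw kcy yjxv xmd
Hunk 6: at line 5 remove [xwgll] add [fvf,afft,kxq] -> 13 lines: fgg ehl bjuba hxs zupg leq fvf afft kxq puw kcy yjxv xmd
Hunk 7: at line 9 remove [kcy] add [hzw] -> 13 lines: fgg ehl bjuba hxs zupg leq fvf afft kxq puw hzw yjxv xmd
Final line count: 13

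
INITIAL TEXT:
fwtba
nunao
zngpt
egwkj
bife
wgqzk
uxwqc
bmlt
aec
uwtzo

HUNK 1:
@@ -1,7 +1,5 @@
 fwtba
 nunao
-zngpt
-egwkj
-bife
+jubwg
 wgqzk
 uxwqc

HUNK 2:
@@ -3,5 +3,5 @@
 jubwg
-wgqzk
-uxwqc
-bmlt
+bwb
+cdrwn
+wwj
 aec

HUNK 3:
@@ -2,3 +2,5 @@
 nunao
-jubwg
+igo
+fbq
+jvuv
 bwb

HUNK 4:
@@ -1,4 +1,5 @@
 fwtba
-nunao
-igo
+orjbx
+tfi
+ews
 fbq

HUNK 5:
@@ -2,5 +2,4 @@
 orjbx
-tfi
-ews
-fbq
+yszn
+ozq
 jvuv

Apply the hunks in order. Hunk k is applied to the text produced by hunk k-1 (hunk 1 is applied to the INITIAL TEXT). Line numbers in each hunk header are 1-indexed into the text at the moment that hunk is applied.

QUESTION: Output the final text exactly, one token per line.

Hunk 1: at line 1 remove [zngpt,egwkj,bife] add [jubwg] -> 8 lines: fwtba nunao jubwg wgqzk uxwqc bmlt aec uwtzo
Hunk 2: at line 3 remove [wgqzk,uxwqc,bmlt] add [bwb,cdrwn,wwj] -> 8 lines: fwtba nunao jubwg bwb cdrwn wwj aec uwtzo
Hunk 3: at line 2 remove [jubwg] add [igo,fbq,jvuv] -> 10 lines: fwtba nunao igo fbq jvuv bwb cdrwn wwj aec uwtzo
Hunk 4: at line 1 remove [nunao,igo] add [orjbx,tfi,ews] -> 11 lines: fwtba orjbx tfi ews fbq jvuv bwb cdrwn wwj aec uwtzo
Hunk 5: at line 2 remove [tfi,ews,fbq] add [yszn,ozq] -> 10 lines: fwtba orjbx yszn ozq jvuv bwb cdrwn wwj aec uwtzo

Answer: fwtba
orjbx
yszn
ozq
jvuv
bwb
cdrwn
wwj
aec
uwtzo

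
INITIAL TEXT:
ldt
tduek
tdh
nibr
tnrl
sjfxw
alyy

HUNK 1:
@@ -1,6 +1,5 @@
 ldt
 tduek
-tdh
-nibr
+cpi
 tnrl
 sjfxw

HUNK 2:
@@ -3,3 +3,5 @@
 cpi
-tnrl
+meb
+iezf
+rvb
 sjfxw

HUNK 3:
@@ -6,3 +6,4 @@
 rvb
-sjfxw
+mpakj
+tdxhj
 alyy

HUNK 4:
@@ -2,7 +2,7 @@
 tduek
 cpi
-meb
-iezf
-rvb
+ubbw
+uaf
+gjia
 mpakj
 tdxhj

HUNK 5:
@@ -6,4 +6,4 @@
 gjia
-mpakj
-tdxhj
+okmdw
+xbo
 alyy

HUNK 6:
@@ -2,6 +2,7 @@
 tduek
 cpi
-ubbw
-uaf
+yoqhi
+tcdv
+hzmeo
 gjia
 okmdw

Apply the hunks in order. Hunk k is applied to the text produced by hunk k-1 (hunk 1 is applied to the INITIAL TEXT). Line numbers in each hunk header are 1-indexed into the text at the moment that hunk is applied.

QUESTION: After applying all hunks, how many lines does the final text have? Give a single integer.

Hunk 1: at line 1 remove [tdh,nibr] add [cpi] -> 6 lines: ldt tduek cpi tnrl sjfxw alyy
Hunk 2: at line 3 remove [tnrl] add [meb,iezf,rvb] -> 8 lines: ldt tduek cpi meb iezf rvb sjfxw alyy
Hunk 3: at line 6 remove [sjfxw] add [mpakj,tdxhj] -> 9 lines: ldt tduek cpi meb iezf rvb mpakj tdxhj alyy
Hunk 4: at line 2 remove [meb,iezf,rvb] add [ubbw,uaf,gjia] -> 9 lines: ldt tduek cpi ubbw uaf gjia mpakj tdxhj alyy
Hunk 5: at line 6 remove [mpakj,tdxhj] add [okmdw,xbo] -> 9 lines: ldt tduek cpi ubbw uaf gjia okmdw xbo alyy
Hunk 6: at line 2 remove [ubbw,uaf] add [yoqhi,tcdv,hzmeo] -> 10 lines: ldt tduek cpi yoqhi tcdv hzmeo gjia okmdw xbo alyy
Final line count: 10

Answer: 10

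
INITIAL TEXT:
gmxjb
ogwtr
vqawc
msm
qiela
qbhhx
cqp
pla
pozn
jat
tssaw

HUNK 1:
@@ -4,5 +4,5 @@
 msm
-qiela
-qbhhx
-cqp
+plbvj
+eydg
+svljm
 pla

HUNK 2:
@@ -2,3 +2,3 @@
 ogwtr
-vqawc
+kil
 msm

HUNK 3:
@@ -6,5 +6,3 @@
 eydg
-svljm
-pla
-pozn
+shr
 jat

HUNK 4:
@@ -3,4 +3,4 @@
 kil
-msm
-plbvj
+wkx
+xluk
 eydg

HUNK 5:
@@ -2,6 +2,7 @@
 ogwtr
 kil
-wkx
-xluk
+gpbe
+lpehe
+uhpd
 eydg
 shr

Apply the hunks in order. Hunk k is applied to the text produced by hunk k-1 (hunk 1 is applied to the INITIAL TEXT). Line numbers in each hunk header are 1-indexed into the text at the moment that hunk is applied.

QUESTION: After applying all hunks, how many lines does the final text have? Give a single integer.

Answer: 10

Derivation:
Hunk 1: at line 4 remove [qiela,qbhhx,cqp] add [plbvj,eydg,svljm] -> 11 lines: gmxjb ogwtr vqawc msm plbvj eydg svljm pla pozn jat tssaw
Hunk 2: at line 2 remove [vqawc] add [kil] -> 11 lines: gmxjb ogwtr kil msm plbvj eydg svljm pla pozn jat tssaw
Hunk 3: at line 6 remove [svljm,pla,pozn] add [shr] -> 9 lines: gmxjb ogwtr kil msm plbvj eydg shr jat tssaw
Hunk 4: at line 3 remove [msm,plbvj] add [wkx,xluk] -> 9 lines: gmxjb ogwtr kil wkx xluk eydg shr jat tssaw
Hunk 5: at line 2 remove [wkx,xluk] add [gpbe,lpehe,uhpd] -> 10 lines: gmxjb ogwtr kil gpbe lpehe uhpd eydg shr jat tssaw
Final line count: 10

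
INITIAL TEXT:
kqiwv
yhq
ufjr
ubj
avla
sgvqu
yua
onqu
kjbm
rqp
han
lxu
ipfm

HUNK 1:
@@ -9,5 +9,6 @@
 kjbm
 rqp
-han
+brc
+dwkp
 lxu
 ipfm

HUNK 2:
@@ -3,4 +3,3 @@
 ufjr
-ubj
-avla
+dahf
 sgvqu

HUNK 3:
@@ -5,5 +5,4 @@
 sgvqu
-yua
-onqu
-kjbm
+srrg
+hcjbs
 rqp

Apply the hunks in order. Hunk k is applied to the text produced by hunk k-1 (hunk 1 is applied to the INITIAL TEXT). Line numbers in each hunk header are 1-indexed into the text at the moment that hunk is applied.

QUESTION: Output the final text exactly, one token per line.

Hunk 1: at line 9 remove [han] add [brc,dwkp] -> 14 lines: kqiwv yhq ufjr ubj avla sgvqu yua onqu kjbm rqp brc dwkp lxu ipfm
Hunk 2: at line 3 remove [ubj,avla] add [dahf] -> 13 lines: kqiwv yhq ufjr dahf sgvqu yua onqu kjbm rqp brc dwkp lxu ipfm
Hunk 3: at line 5 remove [yua,onqu,kjbm] add [srrg,hcjbs] -> 12 lines: kqiwv yhq ufjr dahf sgvqu srrg hcjbs rqp brc dwkp lxu ipfm

Answer: kqiwv
yhq
ufjr
dahf
sgvqu
srrg
hcjbs
rqp
brc
dwkp
lxu
ipfm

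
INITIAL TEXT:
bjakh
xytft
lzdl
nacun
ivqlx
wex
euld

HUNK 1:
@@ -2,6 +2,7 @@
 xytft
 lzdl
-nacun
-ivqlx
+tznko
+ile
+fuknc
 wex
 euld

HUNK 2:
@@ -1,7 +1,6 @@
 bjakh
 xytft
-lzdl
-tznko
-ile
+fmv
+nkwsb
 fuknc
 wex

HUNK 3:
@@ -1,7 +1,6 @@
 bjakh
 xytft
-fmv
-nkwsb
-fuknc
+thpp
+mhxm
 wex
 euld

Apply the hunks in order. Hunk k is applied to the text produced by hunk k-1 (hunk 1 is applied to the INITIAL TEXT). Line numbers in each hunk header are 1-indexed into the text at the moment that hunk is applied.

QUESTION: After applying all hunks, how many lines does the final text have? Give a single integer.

Hunk 1: at line 2 remove [nacun,ivqlx] add [tznko,ile,fuknc] -> 8 lines: bjakh xytft lzdl tznko ile fuknc wex euld
Hunk 2: at line 1 remove [lzdl,tznko,ile] add [fmv,nkwsb] -> 7 lines: bjakh xytft fmv nkwsb fuknc wex euld
Hunk 3: at line 1 remove [fmv,nkwsb,fuknc] add [thpp,mhxm] -> 6 lines: bjakh xytft thpp mhxm wex euld
Final line count: 6

Answer: 6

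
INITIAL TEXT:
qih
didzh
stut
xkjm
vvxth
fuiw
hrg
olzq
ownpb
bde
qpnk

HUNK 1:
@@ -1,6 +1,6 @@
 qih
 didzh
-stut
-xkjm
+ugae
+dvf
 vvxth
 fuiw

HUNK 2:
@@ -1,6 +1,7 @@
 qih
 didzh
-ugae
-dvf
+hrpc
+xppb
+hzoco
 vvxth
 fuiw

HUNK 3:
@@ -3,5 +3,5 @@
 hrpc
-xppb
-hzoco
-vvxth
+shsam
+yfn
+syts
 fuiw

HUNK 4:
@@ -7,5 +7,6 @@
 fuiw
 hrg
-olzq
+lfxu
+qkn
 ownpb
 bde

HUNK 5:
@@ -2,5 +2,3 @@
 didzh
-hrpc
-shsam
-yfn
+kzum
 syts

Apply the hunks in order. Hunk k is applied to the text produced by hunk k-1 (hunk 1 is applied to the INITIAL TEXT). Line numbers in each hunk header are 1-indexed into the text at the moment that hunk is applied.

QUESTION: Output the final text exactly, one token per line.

Hunk 1: at line 1 remove [stut,xkjm] add [ugae,dvf] -> 11 lines: qih didzh ugae dvf vvxth fuiw hrg olzq ownpb bde qpnk
Hunk 2: at line 1 remove [ugae,dvf] add [hrpc,xppb,hzoco] -> 12 lines: qih didzh hrpc xppb hzoco vvxth fuiw hrg olzq ownpb bde qpnk
Hunk 3: at line 3 remove [xppb,hzoco,vvxth] add [shsam,yfn,syts] -> 12 lines: qih didzh hrpc shsam yfn syts fuiw hrg olzq ownpb bde qpnk
Hunk 4: at line 7 remove [olzq] add [lfxu,qkn] -> 13 lines: qih didzh hrpc shsam yfn syts fuiw hrg lfxu qkn ownpb bde qpnk
Hunk 5: at line 2 remove [hrpc,shsam,yfn] add [kzum] -> 11 lines: qih didzh kzum syts fuiw hrg lfxu qkn ownpb bde qpnk

Answer: qih
didzh
kzum
syts
fuiw
hrg
lfxu
qkn
ownpb
bde
qpnk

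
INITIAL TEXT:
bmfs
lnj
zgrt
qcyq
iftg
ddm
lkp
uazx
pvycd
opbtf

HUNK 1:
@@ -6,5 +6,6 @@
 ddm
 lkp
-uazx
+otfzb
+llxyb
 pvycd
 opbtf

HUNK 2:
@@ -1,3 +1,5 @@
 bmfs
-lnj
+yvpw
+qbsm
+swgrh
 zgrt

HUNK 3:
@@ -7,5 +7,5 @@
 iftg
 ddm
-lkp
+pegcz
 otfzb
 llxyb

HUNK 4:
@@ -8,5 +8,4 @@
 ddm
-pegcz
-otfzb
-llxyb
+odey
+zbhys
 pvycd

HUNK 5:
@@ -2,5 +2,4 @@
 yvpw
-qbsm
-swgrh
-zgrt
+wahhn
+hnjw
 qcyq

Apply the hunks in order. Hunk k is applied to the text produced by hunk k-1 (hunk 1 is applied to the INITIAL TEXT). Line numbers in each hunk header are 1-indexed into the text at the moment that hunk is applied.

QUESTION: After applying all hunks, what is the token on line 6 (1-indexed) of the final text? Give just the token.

Hunk 1: at line 6 remove [uazx] add [otfzb,llxyb] -> 11 lines: bmfs lnj zgrt qcyq iftg ddm lkp otfzb llxyb pvycd opbtf
Hunk 2: at line 1 remove [lnj] add [yvpw,qbsm,swgrh] -> 13 lines: bmfs yvpw qbsm swgrh zgrt qcyq iftg ddm lkp otfzb llxyb pvycd opbtf
Hunk 3: at line 7 remove [lkp] add [pegcz] -> 13 lines: bmfs yvpw qbsm swgrh zgrt qcyq iftg ddm pegcz otfzb llxyb pvycd opbtf
Hunk 4: at line 8 remove [pegcz,otfzb,llxyb] add [odey,zbhys] -> 12 lines: bmfs yvpw qbsm swgrh zgrt qcyq iftg ddm odey zbhys pvycd opbtf
Hunk 5: at line 2 remove [qbsm,swgrh,zgrt] add [wahhn,hnjw] -> 11 lines: bmfs yvpw wahhn hnjw qcyq iftg ddm odey zbhys pvycd opbtf
Final line 6: iftg

Answer: iftg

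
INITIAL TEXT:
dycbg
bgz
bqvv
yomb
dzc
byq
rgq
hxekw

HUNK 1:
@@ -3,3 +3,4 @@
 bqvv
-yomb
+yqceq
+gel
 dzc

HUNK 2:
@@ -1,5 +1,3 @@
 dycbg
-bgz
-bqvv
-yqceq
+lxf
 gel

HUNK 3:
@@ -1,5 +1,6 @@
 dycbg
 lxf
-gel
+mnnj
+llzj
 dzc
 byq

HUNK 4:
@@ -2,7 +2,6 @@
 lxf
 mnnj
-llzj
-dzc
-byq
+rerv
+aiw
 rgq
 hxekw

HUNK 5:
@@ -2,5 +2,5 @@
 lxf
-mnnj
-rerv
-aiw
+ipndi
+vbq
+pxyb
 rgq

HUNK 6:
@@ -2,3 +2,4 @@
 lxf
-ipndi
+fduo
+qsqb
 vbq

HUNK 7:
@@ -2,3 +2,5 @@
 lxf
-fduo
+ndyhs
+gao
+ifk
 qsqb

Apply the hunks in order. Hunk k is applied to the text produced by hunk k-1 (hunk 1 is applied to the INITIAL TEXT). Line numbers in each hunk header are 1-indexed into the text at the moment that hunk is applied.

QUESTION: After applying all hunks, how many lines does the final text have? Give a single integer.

Answer: 10

Derivation:
Hunk 1: at line 3 remove [yomb] add [yqceq,gel] -> 9 lines: dycbg bgz bqvv yqceq gel dzc byq rgq hxekw
Hunk 2: at line 1 remove [bgz,bqvv,yqceq] add [lxf] -> 7 lines: dycbg lxf gel dzc byq rgq hxekw
Hunk 3: at line 1 remove [gel] add [mnnj,llzj] -> 8 lines: dycbg lxf mnnj llzj dzc byq rgq hxekw
Hunk 4: at line 2 remove [llzj,dzc,byq] add [rerv,aiw] -> 7 lines: dycbg lxf mnnj rerv aiw rgq hxekw
Hunk 5: at line 2 remove [mnnj,rerv,aiw] add [ipndi,vbq,pxyb] -> 7 lines: dycbg lxf ipndi vbq pxyb rgq hxekw
Hunk 6: at line 2 remove [ipndi] add [fduo,qsqb] -> 8 lines: dycbg lxf fduo qsqb vbq pxyb rgq hxekw
Hunk 7: at line 2 remove [fduo] add [ndyhs,gao,ifk] -> 10 lines: dycbg lxf ndyhs gao ifk qsqb vbq pxyb rgq hxekw
Final line count: 10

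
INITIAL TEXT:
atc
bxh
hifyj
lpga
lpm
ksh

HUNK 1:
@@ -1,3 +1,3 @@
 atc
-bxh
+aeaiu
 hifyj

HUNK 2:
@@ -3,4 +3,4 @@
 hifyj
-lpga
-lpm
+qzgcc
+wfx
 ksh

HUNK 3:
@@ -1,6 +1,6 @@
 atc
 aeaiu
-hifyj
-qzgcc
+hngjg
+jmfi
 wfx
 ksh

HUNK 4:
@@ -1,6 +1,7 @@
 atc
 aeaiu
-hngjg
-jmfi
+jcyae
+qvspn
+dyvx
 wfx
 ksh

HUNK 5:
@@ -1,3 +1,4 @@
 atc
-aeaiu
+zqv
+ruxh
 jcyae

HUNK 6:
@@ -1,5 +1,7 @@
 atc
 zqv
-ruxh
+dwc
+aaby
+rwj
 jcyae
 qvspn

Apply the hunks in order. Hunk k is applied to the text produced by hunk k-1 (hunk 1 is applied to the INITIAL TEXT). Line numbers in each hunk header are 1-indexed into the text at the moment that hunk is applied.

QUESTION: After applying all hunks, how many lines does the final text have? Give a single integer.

Answer: 10

Derivation:
Hunk 1: at line 1 remove [bxh] add [aeaiu] -> 6 lines: atc aeaiu hifyj lpga lpm ksh
Hunk 2: at line 3 remove [lpga,lpm] add [qzgcc,wfx] -> 6 lines: atc aeaiu hifyj qzgcc wfx ksh
Hunk 3: at line 1 remove [hifyj,qzgcc] add [hngjg,jmfi] -> 6 lines: atc aeaiu hngjg jmfi wfx ksh
Hunk 4: at line 1 remove [hngjg,jmfi] add [jcyae,qvspn,dyvx] -> 7 lines: atc aeaiu jcyae qvspn dyvx wfx ksh
Hunk 5: at line 1 remove [aeaiu] add [zqv,ruxh] -> 8 lines: atc zqv ruxh jcyae qvspn dyvx wfx ksh
Hunk 6: at line 1 remove [ruxh] add [dwc,aaby,rwj] -> 10 lines: atc zqv dwc aaby rwj jcyae qvspn dyvx wfx ksh
Final line count: 10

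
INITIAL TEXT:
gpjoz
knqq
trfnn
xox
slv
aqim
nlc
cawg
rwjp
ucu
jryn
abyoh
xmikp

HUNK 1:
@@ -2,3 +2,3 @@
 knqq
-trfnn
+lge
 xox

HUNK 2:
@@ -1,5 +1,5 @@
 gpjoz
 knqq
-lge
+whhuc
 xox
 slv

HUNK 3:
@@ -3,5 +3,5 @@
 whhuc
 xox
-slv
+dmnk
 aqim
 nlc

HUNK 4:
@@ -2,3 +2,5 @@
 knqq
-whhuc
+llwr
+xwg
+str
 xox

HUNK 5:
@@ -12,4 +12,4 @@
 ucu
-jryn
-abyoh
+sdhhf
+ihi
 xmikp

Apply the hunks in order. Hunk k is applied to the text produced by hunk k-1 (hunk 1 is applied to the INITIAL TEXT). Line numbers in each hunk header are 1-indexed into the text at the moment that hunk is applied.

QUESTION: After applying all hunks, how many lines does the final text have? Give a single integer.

Hunk 1: at line 2 remove [trfnn] add [lge] -> 13 lines: gpjoz knqq lge xox slv aqim nlc cawg rwjp ucu jryn abyoh xmikp
Hunk 2: at line 1 remove [lge] add [whhuc] -> 13 lines: gpjoz knqq whhuc xox slv aqim nlc cawg rwjp ucu jryn abyoh xmikp
Hunk 3: at line 3 remove [slv] add [dmnk] -> 13 lines: gpjoz knqq whhuc xox dmnk aqim nlc cawg rwjp ucu jryn abyoh xmikp
Hunk 4: at line 2 remove [whhuc] add [llwr,xwg,str] -> 15 lines: gpjoz knqq llwr xwg str xox dmnk aqim nlc cawg rwjp ucu jryn abyoh xmikp
Hunk 5: at line 12 remove [jryn,abyoh] add [sdhhf,ihi] -> 15 lines: gpjoz knqq llwr xwg str xox dmnk aqim nlc cawg rwjp ucu sdhhf ihi xmikp
Final line count: 15

Answer: 15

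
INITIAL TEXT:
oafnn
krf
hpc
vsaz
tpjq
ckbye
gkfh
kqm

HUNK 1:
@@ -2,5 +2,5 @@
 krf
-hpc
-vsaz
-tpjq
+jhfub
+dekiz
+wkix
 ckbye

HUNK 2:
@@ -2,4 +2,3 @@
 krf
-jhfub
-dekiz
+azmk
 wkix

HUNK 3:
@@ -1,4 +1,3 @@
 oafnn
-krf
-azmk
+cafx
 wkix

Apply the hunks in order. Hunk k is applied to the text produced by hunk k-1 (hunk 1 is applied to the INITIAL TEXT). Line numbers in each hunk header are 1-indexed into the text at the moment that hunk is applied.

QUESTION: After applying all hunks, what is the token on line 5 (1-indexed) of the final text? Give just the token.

Hunk 1: at line 2 remove [hpc,vsaz,tpjq] add [jhfub,dekiz,wkix] -> 8 lines: oafnn krf jhfub dekiz wkix ckbye gkfh kqm
Hunk 2: at line 2 remove [jhfub,dekiz] add [azmk] -> 7 lines: oafnn krf azmk wkix ckbye gkfh kqm
Hunk 3: at line 1 remove [krf,azmk] add [cafx] -> 6 lines: oafnn cafx wkix ckbye gkfh kqm
Final line 5: gkfh

Answer: gkfh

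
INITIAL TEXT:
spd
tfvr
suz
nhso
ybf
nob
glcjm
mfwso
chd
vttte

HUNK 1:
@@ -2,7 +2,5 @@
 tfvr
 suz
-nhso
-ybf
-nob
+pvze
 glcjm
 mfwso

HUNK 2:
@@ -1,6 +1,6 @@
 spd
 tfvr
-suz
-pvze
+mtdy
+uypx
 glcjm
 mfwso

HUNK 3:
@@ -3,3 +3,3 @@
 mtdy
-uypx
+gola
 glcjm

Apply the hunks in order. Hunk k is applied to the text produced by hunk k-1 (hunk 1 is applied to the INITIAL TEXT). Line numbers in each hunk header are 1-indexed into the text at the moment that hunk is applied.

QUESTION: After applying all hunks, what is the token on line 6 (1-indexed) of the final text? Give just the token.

Answer: mfwso

Derivation:
Hunk 1: at line 2 remove [nhso,ybf,nob] add [pvze] -> 8 lines: spd tfvr suz pvze glcjm mfwso chd vttte
Hunk 2: at line 1 remove [suz,pvze] add [mtdy,uypx] -> 8 lines: spd tfvr mtdy uypx glcjm mfwso chd vttte
Hunk 3: at line 3 remove [uypx] add [gola] -> 8 lines: spd tfvr mtdy gola glcjm mfwso chd vttte
Final line 6: mfwso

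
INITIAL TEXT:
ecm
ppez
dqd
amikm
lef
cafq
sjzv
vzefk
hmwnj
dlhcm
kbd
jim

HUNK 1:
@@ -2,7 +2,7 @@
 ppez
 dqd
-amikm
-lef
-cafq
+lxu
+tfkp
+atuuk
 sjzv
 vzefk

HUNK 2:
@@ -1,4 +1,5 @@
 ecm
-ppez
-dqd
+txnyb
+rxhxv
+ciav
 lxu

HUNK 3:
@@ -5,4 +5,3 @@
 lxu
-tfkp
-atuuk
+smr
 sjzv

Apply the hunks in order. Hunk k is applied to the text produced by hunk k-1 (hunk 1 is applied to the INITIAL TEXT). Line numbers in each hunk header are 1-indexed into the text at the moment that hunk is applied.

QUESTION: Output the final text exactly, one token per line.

Hunk 1: at line 2 remove [amikm,lef,cafq] add [lxu,tfkp,atuuk] -> 12 lines: ecm ppez dqd lxu tfkp atuuk sjzv vzefk hmwnj dlhcm kbd jim
Hunk 2: at line 1 remove [ppez,dqd] add [txnyb,rxhxv,ciav] -> 13 lines: ecm txnyb rxhxv ciav lxu tfkp atuuk sjzv vzefk hmwnj dlhcm kbd jim
Hunk 3: at line 5 remove [tfkp,atuuk] add [smr] -> 12 lines: ecm txnyb rxhxv ciav lxu smr sjzv vzefk hmwnj dlhcm kbd jim

Answer: ecm
txnyb
rxhxv
ciav
lxu
smr
sjzv
vzefk
hmwnj
dlhcm
kbd
jim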